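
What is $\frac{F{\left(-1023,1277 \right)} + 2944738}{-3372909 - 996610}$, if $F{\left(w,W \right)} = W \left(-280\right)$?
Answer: $- \frac{235198}{397229} \approx -0.5921$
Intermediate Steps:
$F{\left(w,W \right)} = - 280 W$
$\frac{F{\left(-1023,1277 \right)} + 2944738}{-3372909 - 996610} = \frac{\left(-280\right) 1277 + 2944738}{-3372909 - 996610} = \frac{-357560 + 2944738}{-4369519} = 2587178 \left(- \frac{1}{4369519}\right) = - \frac{235198}{397229}$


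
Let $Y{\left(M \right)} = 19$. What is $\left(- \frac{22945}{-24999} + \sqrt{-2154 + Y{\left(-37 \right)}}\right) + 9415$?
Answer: $\frac{18106810}{1923} + i \sqrt{2135} \approx 9415.9 + 46.206 i$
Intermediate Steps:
$\left(- \frac{22945}{-24999} + \sqrt{-2154 + Y{\left(-37 \right)}}\right) + 9415 = \left(- \frac{22945}{-24999} + \sqrt{-2154 + 19}\right) + 9415 = \left(\left(-22945\right) \left(- \frac{1}{24999}\right) + \sqrt{-2135}\right) + 9415 = \left(\frac{1765}{1923} + i \sqrt{2135}\right) + 9415 = \frac{18106810}{1923} + i \sqrt{2135}$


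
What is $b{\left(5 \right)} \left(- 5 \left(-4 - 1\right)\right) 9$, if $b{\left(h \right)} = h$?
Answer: $1125$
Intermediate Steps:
$b{\left(5 \right)} \left(- 5 \left(-4 - 1\right)\right) 9 = 5 \left(- 5 \left(-4 - 1\right)\right) 9 = 5 \left(\left(-5\right) \left(-5\right)\right) 9 = 5 \cdot 25 \cdot 9 = 125 \cdot 9 = 1125$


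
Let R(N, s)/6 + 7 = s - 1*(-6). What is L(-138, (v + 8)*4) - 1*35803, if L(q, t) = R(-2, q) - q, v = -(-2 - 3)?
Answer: -36499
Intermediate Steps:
v = 5 (v = -1*(-5) = 5)
R(N, s) = -6 + 6*s (R(N, s) = -42 + 6*(s - 1*(-6)) = -42 + 6*(s + 6) = -42 + 6*(6 + s) = -42 + (36 + 6*s) = -6 + 6*s)
L(q, t) = -6 + 5*q (L(q, t) = (-6 + 6*q) - q = -6 + 5*q)
L(-138, (v + 8)*4) - 1*35803 = (-6 + 5*(-138)) - 1*35803 = (-6 - 690) - 35803 = -696 - 35803 = -36499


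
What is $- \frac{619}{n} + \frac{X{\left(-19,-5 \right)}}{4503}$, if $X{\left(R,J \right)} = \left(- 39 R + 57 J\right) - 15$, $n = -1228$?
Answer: $\frac{1109635}{1843228} \approx 0.60201$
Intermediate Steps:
$X{\left(R,J \right)} = -15 - 39 R + 57 J$
$- \frac{619}{n} + \frac{X{\left(-19,-5 \right)}}{4503} = - \frac{619}{-1228} + \frac{-15 - -741 + 57 \left(-5\right)}{4503} = \left(-619\right) \left(- \frac{1}{1228}\right) + \left(-15 + 741 - 285\right) \frac{1}{4503} = \frac{619}{1228} + 441 \cdot \frac{1}{4503} = \frac{619}{1228} + \frac{147}{1501} = \frac{1109635}{1843228}$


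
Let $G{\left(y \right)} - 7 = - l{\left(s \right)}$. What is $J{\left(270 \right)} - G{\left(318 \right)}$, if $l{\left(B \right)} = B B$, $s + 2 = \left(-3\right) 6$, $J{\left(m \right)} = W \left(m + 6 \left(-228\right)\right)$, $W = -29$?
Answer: $32235$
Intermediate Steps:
$J{\left(m \right)} = 39672 - 29 m$ ($J{\left(m \right)} = - 29 \left(m + 6 \left(-228\right)\right) = - 29 \left(m - 1368\right) = - 29 \left(-1368 + m\right) = 39672 - 29 m$)
$s = -20$ ($s = -2 - 18 = -20$)
$l{\left(B \right)} = B^{2}$
$G{\left(y \right)} = -393$ ($G{\left(y \right)} = 7 - \left(-20\right)^{2} = 7 - 400 = -393$)
$J{\left(270 \right)} - G{\left(318 \right)} = \left(39672 - 7830\right) - -393 = \left(39672 - 7830\right) + 393 = 31842 + 393 = 32235$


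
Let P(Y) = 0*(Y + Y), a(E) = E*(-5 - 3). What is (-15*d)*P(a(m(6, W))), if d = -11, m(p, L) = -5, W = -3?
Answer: 0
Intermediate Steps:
a(E) = -8*E (a(E) = E*(-8) = -8*E)
P(Y) = 0 (P(Y) = 0*(2*Y) = 0)
(-15*d)*P(a(m(6, W))) = -15*(-11)*0 = 165*0 = 0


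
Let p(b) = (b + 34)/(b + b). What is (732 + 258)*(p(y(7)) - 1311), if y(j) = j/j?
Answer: -1280565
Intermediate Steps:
y(j) = 1
p(b) = (34 + b)/(2*b) (p(b) = (34 + b)/((2*b)) = (34 + b)*(1/(2*b)) = (34 + b)/(2*b))
(732 + 258)*(p(y(7)) - 1311) = (732 + 258)*((1/2)*(34 + 1)/1 - 1311) = 990*((1/2)*1*35 - 1311) = 990*(35/2 - 1311) = 990*(-2587/2) = -1280565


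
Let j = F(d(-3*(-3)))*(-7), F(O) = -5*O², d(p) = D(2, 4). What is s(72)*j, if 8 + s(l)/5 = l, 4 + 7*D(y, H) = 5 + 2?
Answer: 14400/7 ≈ 2057.1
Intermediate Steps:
D(y, H) = 3/7 (D(y, H) = -4/7 + (5 + 2)/7 = -4/7 + (⅐)*7 = -4/7 + 1 = 3/7)
s(l) = -40 + 5*l
d(p) = 3/7
j = 45/7 (j = -5*(3/7)²*(-7) = -5*9/49*(-7) = -45/49*(-7) = 45/7 ≈ 6.4286)
s(72)*j = (-40 + 5*72)*(45/7) = (-40 + 360)*(45/7) = 320*(45/7) = 14400/7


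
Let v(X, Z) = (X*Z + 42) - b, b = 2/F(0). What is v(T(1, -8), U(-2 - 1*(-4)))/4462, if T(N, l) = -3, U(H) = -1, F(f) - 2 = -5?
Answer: 137/13386 ≈ 0.010235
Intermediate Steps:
F(f) = -3 (F(f) = 2 - 5 = -3)
b = -⅔ (b = 2/(-3) = 2*(-⅓) = -⅔ ≈ -0.66667)
v(X, Z) = 128/3 + X*Z (v(X, Z) = (X*Z + 42) - 1*(-⅔) = (42 + X*Z) + ⅔ = 128/3 + X*Z)
v(T(1, -8), U(-2 - 1*(-4)))/4462 = (128/3 - 3*(-1))/4462 = (128/3 + 3)*(1/4462) = (137/3)*(1/4462) = 137/13386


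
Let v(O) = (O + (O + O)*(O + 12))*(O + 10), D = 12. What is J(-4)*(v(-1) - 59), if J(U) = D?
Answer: -3192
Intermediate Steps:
J(U) = 12
v(O) = (10 + O)*(O + 2*O*(12 + O)) (v(O) = (O + (2*O)*(12 + O))*(10 + O) = (O + 2*O*(12 + O))*(10 + O) = (10 + O)*(O + 2*O*(12 + O)))
J(-4)*(v(-1) - 59) = 12*(-(250 + 2*(-1)² + 45*(-1)) - 59) = 12*(-(250 + 2*1 - 45) - 59) = 12*(-(250 + 2 - 45) - 59) = 12*(-1*207 - 59) = 12*(-207 - 59) = 12*(-266) = -3192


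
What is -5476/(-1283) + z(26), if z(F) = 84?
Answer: 113248/1283 ≈ 88.268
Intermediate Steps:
-5476/(-1283) + z(26) = -5476/(-1283) + 84 = -5476*(-1/1283) + 84 = 5476/1283 + 84 = 113248/1283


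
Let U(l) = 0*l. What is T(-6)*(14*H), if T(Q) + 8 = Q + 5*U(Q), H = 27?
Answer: -5292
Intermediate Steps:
U(l) = 0
T(Q) = -8 + Q (T(Q) = -8 + (Q + 5*0) = -8 + (Q + 0) = -8 + Q)
T(-6)*(14*H) = (-8 - 6)*(14*27) = -14*378 = -5292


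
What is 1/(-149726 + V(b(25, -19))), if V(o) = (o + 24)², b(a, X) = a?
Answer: -1/147325 ≈ -6.7877e-6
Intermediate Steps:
V(o) = (24 + o)²
1/(-149726 + V(b(25, -19))) = 1/(-149726 + (24 + 25)²) = 1/(-149726 + 49²) = 1/(-149726 + 2401) = 1/(-147325) = -1/147325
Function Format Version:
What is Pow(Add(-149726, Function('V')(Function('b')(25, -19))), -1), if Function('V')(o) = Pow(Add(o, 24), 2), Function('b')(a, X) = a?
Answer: Rational(-1, 147325) ≈ -6.7877e-6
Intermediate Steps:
Function('V')(o) = Pow(Add(24, o), 2)
Pow(Add(-149726, Function('V')(Function('b')(25, -19))), -1) = Pow(Add(-149726, Pow(Add(24, 25), 2)), -1) = Pow(Add(-149726, Pow(49, 2)), -1) = Pow(Add(-149726, 2401), -1) = Pow(-147325, -1) = Rational(-1, 147325)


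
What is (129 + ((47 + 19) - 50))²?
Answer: 21025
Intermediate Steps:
(129 + ((47 + 19) - 50))² = (129 + (66 - 50))² = (129 + 16)² = 145² = 21025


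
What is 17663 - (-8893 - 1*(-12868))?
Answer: 13688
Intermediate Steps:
17663 - (-8893 - 1*(-12868)) = 17663 - (-8893 + 12868) = 17663 - 1*3975 = 17663 - 3975 = 13688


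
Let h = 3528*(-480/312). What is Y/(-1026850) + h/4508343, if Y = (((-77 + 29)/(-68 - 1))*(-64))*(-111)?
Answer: -9442319968/1569374388725 ≈ -0.0060166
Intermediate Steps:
h = -70560/13 (h = 3528*(-480*1/312) = 3528*(-20/13) = -70560/13 ≈ -5427.7)
Y = 113664/23 (Y = (-48/(-69)*(-64))*(-111) = (-48*(-1/69)*(-64))*(-111) = ((16/23)*(-64))*(-111) = -1024/23*(-111) = 113664/23 ≈ 4941.9)
Y/(-1026850) + h/4508343 = (113664/23)/(-1026850) - 70560/13/4508343 = (113664/23)*(-1/1026850) - 70560/13*1/4508343 = -56832/11808775 - 160/132899 = -9442319968/1569374388725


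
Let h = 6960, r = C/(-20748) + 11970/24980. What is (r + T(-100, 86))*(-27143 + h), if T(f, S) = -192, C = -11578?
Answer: 3567098573374/925509 ≈ 3.8542e+6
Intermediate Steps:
r = 959950/925509 (r = -11578/(-20748) + 11970/24980 = -11578*(-1/20748) + 11970*(1/24980) = 827/1482 + 1197/2498 = 959950/925509 ≈ 1.0372)
(r + T(-100, 86))*(-27143 + h) = (959950/925509 - 192)*(-27143 + 6960) = -176737778/925509*(-20183) = 3567098573374/925509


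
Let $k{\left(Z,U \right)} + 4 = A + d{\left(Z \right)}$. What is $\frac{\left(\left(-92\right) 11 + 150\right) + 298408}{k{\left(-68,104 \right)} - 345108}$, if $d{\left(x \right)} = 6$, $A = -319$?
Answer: $- \frac{297546}{345425} \approx -0.86139$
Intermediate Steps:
$k{\left(Z,U \right)} = -317$ ($k{\left(Z,U \right)} = -4 + \left(-319 + 6\right) = -4 - 313 = -317$)
$\frac{\left(\left(-92\right) 11 + 150\right) + 298408}{k{\left(-68,104 \right)} - 345108} = \frac{\left(\left(-92\right) 11 + 150\right) + 298408}{-317 - 345108} = \frac{\left(-1012 + 150\right) + 298408}{-345425} = \left(-862 + 298408\right) \left(- \frac{1}{345425}\right) = 297546 \left(- \frac{1}{345425}\right) = - \frac{297546}{345425}$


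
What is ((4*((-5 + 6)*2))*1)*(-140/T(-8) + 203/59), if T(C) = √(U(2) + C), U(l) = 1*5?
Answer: 1624/59 + 1120*I*√3/3 ≈ 27.525 + 646.63*I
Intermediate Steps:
U(l) = 5
T(C) = √(5 + C)
((4*((-5 + 6)*2))*1)*(-140/T(-8) + 203/59) = ((4*((-5 + 6)*2))*1)*(-140/√(5 - 8) + 203/59) = ((4*(1*2))*1)*(-140*(-I*√3/3) + 203*(1/59)) = ((4*2)*1)*(-140*(-I*√3/3) + 203/59) = (8*1)*(-(-140)*I*√3/3 + 203/59) = 8*(140*I*√3/3 + 203/59) = 8*(203/59 + 140*I*√3/3) = 1624/59 + 1120*I*√3/3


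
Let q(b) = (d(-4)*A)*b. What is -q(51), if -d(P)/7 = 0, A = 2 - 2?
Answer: 0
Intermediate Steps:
A = 0
d(P) = 0 (d(P) = -7*0 = 0)
q(b) = 0 (q(b) = (0*0)*b = 0*b = 0)
-q(51) = -1*0 = 0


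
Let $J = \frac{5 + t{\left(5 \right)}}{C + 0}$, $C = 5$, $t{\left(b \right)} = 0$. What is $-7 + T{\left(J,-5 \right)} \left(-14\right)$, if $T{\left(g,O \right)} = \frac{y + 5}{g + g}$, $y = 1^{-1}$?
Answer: $-49$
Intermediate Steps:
$y = 1$
$J = 1$ ($J = \frac{5 + 0}{5 + 0} = \frac{5}{5} = 5 \cdot \frac{1}{5} = 1$)
$T{\left(g,O \right)} = \frac{3}{g}$ ($T{\left(g,O \right)} = \frac{1 + 5}{g + g} = \frac{6}{2 g} = 6 \frac{1}{2 g} = \frac{3}{g}$)
$-7 + T{\left(J,-5 \right)} \left(-14\right) = -7 + \frac{3}{1} \left(-14\right) = -7 + 3 \cdot 1 \left(-14\right) = -7 + 3 \left(-14\right) = -7 - 42 = -49$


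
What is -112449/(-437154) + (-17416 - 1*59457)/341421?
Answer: 1595703529/49751185278 ≈ 0.032074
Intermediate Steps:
-112449/(-437154) + (-17416 - 1*59457)/341421 = -112449*(-1/437154) + (-17416 - 59457)*(1/341421) = 37483/145718 - 76873*1/341421 = 37483/145718 - 76873/341421 = 1595703529/49751185278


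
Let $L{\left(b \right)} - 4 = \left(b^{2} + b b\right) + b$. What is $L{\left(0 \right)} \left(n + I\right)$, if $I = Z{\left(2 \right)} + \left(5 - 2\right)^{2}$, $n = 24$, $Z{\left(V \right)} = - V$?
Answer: $124$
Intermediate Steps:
$L{\left(b \right)} = 4 + b + 2 b^{2}$ ($L{\left(b \right)} = 4 + \left(\left(b^{2} + b b\right) + b\right) = 4 + \left(\left(b^{2} + b^{2}\right) + b\right) = 4 + \left(2 b^{2} + b\right) = 4 + \left(b + 2 b^{2}\right) = 4 + b + 2 b^{2}$)
$I = 7$ ($I = \left(-1\right) 2 + \left(5 - 2\right)^{2} = -2 + 3^{2} = -2 + 9 = 7$)
$L{\left(0 \right)} \left(n + I\right) = \left(4 + 0 + 2 \cdot 0^{2}\right) \left(24 + 7\right) = \left(4 + 0 + 2 \cdot 0\right) 31 = \left(4 + 0 + 0\right) 31 = 4 \cdot 31 = 124$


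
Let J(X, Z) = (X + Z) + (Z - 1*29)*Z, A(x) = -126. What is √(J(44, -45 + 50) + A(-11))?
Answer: I*√197 ≈ 14.036*I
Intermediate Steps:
J(X, Z) = X + Z + Z*(-29 + Z) (J(X, Z) = (X + Z) + (Z - 29)*Z = (X + Z) + (-29 + Z)*Z = (X + Z) + Z*(-29 + Z) = X + Z + Z*(-29 + Z))
√(J(44, -45 + 50) + A(-11)) = √((44 + (-45 + 50)² - 28*(-45 + 50)) - 126) = √((44 + 5² - 28*5) - 126) = √((44 + 25 - 140) - 126) = √(-71 - 126) = √(-197) = I*√197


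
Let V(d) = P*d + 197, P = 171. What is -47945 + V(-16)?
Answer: -50484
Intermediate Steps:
V(d) = 197 + 171*d (V(d) = 171*d + 197 = 197 + 171*d)
-47945 + V(-16) = -47945 + (197 + 171*(-16)) = -47945 + (197 - 2736) = -47945 - 2539 = -50484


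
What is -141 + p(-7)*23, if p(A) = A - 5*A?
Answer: 503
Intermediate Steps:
p(A) = -4*A
-141 + p(-7)*23 = -141 - 4*(-7)*23 = -141 + 28*23 = -141 + 644 = 503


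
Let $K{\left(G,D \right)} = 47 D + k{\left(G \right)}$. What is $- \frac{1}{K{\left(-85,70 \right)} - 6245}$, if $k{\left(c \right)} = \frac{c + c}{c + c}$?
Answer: $\frac{1}{2954} \approx 0.00033852$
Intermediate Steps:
$k{\left(c \right)} = 1$ ($k{\left(c \right)} = \frac{2 c}{2 c} = 2 c \frac{1}{2 c} = 1$)
$K{\left(G,D \right)} = 1 + 47 D$ ($K{\left(G,D \right)} = 47 D + 1 = 1 + 47 D$)
$- \frac{1}{K{\left(-85,70 \right)} - 6245} = - \frac{1}{\left(1 + 47 \cdot 70\right) - 6245} = - \frac{1}{\left(1 + 3290\right) - 6245} = - \frac{1}{3291 - 6245} = - \frac{1}{-2954} = \left(-1\right) \left(- \frac{1}{2954}\right) = \frac{1}{2954}$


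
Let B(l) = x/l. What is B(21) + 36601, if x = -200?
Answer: 768421/21 ≈ 36592.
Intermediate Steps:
B(l) = -200/l
B(21) + 36601 = -200/21 + 36601 = 768421/21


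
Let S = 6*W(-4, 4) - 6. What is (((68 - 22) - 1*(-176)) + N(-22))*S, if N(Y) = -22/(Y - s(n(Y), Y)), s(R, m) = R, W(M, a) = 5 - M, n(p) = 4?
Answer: 139056/13 ≈ 10697.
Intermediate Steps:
S = 48 (S = 6*(5 - 1*(-4)) - 6 = 6*(5 + 4) - 6 = 6*9 - 6 = 54 - 6 = 48)
N(Y) = -22/(-4 + Y) (N(Y) = -22/(Y - 1*4) = -22/(Y - 4) = -22/(-4 + Y))
(((68 - 22) - 1*(-176)) + N(-22))*S = (((68 - 22) - 1*(-176)) - 22/(-4 - 22))*48 = ((46 + 176) - 22/(-26))*48 = (222 - 22*(-1/26))*48 = (222 + 11/13)*48 = (2897/13)*48 = 139056/13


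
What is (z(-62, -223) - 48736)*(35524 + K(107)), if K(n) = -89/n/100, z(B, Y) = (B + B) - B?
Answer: -9274223641689/5350 ≈ -1.7335e+9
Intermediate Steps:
z(B, Y) = B (z(B, Y) = 2*B - B = B)
K(n) = -89/(100*n) (K(n) = -89/n*(1/100) = -89/(100*n))
(z(-62, -223) - 48736)*(35524 + K(107)) = (-62 - 48736)*(35524 - 89/100/107) = -48798*(35524 - 89/100*1/107) = -48798*(35524 - 89/10700) = -48798*380106711/10700 = -9274223641689/5350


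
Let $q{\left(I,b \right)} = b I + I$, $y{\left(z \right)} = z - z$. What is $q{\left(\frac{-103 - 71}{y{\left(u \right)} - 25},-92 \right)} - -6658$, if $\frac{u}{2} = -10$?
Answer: $\frac{150616}{25} \approx 6024.6$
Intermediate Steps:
$u = -20$ ($u = 2 \left(-10\right) = -20$)
$y{\left(z \right)} = 0$
$q{\left(I,b \right)} = I + I b$ ($q{\left(I,b \right)} = I b + I = I + I b$)
$q{\left(\frac{-103 - 71}{y{\left(u \right)} - 25},-92 \right)} - -6658 = \frac{-103 - 71}{0 - 25} \left(1 - 92\right) - -6658 = - \frac{174}{-25} \left(-91\right) + 6658 = \left(-174\right) \left(- \frac{1}{25}\right) \left(-91\right) + 6658 = \frac{174}{25} \left(-91\right) + 6658 = - \frac{15834}{25} + 6658 = \frac{150616}{25}$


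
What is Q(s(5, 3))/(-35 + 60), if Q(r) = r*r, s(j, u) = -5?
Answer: 1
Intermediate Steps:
Q(r) = r²
Q(s(5, 3))/(-35 + 60) = (-5)²/(-35 + 60) = 25/25 = (1/25)*25 = 1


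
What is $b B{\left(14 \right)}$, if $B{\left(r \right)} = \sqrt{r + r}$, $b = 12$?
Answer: $24 \sqrt{7} \approx 63.498$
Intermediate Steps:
$B{\left(r \right)} = \sqrt{2} \sqrt{r}$ ($B{\left(r \right)} = \sqrt{2 r} = \sqrt{2} \sqrt{r}$)
$b B{\left(14 \right)} = 12 \sqrt{2} \sqrt{14} = 12 \cdot 2 \sqrt{7} = 24 \sqrt{7}$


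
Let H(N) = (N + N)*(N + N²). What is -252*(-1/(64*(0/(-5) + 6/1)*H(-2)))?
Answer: -21/256 ≈ -0.082031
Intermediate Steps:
H(N) = 2*N*(N + N²) (H(N) = (2*N)*(N + N²) = 2*N*(N + N²))
-252*(-1/(64*(0/(-5) + 6/1)*H(-2))) = -252*(-1/(512*(1 - 2)*(0/(-5) + 6/1))) = -252*1/(512*(0*(-⅕) + 6*1)) = -252*1/(512*(0 + 6)) = -252/((-384*(-8))) = -252/((-64*(-48))) = -252/3072 = -252*1/3072 = -21/256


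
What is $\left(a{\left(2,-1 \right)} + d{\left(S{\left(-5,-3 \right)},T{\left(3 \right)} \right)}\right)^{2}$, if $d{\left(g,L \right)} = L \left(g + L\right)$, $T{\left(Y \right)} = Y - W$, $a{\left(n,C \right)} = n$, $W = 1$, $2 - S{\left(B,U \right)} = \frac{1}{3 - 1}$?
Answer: $81$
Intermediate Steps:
$S{\left(B,U \right)} = \frac{3}{2}$ ($S{\left(B,U \right)} = 2 - \frac{1}{3 - 1} = 2 - \frac{1}{2} = \frac{3}{2}$)
$T{\left(Y \right)} = -1 + Y$ ($T{\left(Y \right)} = Y - 1 = -1 + Y$)
$d{\left(g,L \right)} = L \left(L + g\right)$
$\left(a{\left(2,-1 \right)} + d{\left(S{\left(-5,-3 \right)},T{\left(3 \right)} \right)}\right)^{2} = \left(2 + \left(-1 + 3\right) \left(\left(-1 + 3\right) + \frac{3}{2}\right)\right)^{2} = \left(2 + 2 \left(2 + \frac{3}{2}\right)\right)^{2} = \left(2 + 2 \cdot \frac{7}{2}\right)^{2} = \left(2 + 7\right)^{2} = 9^{2} = 81$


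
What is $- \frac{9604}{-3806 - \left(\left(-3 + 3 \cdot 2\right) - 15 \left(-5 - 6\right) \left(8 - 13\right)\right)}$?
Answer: $\frac{2401}{746} \approx 3.2185$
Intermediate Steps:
$- \frac{9604}{-3806 - \left(\left(-3 + 3 \cdot 2\right) - 15 \left(-5 - 6\right) \left(8 - 13\right)\right)} = - \frac{9604}{-3806 - \left(\left(-3 + 6\right) - 15 \left(\left(-11\right) \left(-5\right)\right)\right)} = - \frac{9604}{-3806 - \left(3 - 825\right)} = - \frac{9604}{-3806 - -822} = - \frac{9604}{-3806 + 822} = - \frac{9604}{-2984} = \left(-9604\right) \left(- \frac{1}{2984}\right) = \frac{2401}{746}$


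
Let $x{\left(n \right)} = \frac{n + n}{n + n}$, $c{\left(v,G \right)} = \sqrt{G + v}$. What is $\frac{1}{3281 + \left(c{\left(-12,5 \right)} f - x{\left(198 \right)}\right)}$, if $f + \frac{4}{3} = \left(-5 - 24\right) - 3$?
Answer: $\frac{369}{1211195} + \frac{3 i \sqrt{7}}{968956} \approx 0.00030466 + 8.1915 \cdot 10^{-6} i$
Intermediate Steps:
$f = - \frac{100}{3}$ ($f = - \frac{4}{3} - 32 = - \frac{100}{3} \approx -33.333$)
$x{\left(n \right)} = 1$ ($x{\left(n \right)} = \frac{2 n}{2 n} = 2 n \frac{1}{2 n} = 1$)
$\frac{1}{3281 + \left(c{\left(-12,5 \right)} f - x{\left(198 \right)}\right)} = \frac{1}{3281 + \left(\sqrt{5 - 12} \left(- \frac{100}{3}\right) - 1\right)} = \frac{1}{3281 - \left(1 - \sqrt{-7} \left(- \frac{100}{3}\right)\right)} = \frac{1}{3281 - \left(1 - i \sqrt{7} \left(- \frac{100}{3}\right)\right)} = \frac{1}{3281 - \left(1 + \frac{100 i \sqrt{7}}{3}\right)} = \frac{1}{3280 - \frac{100 i \sqrt{7}}{3}}$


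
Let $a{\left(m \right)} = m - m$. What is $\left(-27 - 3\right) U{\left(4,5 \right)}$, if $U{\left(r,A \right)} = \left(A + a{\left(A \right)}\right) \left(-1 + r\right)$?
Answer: $-450$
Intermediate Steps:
$a{\left(m \right)} = 0$
$U{\left(r,A \right)} = A \left(-1 + r\right)$ ($U{\left(r,A \right)} = \left(A + 0\right) \left(-1 + r\right) = A \left(-1 + r\right)$)
$\left(-27 - 3\right) U{\left(4,5 \right)} = \left(-27 - 3\right) 5 \left(-1 + 4\right) = - 30 \cdot 5 \cdot 3 = \left(-30\right) 15 = -450$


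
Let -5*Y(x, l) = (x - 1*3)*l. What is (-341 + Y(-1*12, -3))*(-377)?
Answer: 131950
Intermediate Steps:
Y(x, l) = -l*(-3 + x)/5 (Y(x, l) = -(x - 1*3)*l/5 = -(x - 3)*l/5 = -(-3 + x)*l/5 = -l*(-3 + x)/5)
(-341 + Y(-1*12, -3))*(-377) = (-341 + (1/5)*(-3)*(3 - (-1)*12))*(-377) = (-341 + (1/5)*(-3)*(3 - 1*(-12)))*(-377) = (-341 + (1/5)*(-3)*(3 + 12))*(-377) = (-341 + (1/5)*(-3)*15)*(-377) = (-341 - 9)*(-377) = -350*(-377) = 131950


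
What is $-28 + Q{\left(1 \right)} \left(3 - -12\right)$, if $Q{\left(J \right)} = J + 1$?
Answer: $2$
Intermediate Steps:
$Q{\left(J \right)} = 1 + J$
$-28 + Q{\left(1 \right)} \left(3 - -12\right) = -28 + \left(1 + 1\right) \left(3 - -12\right) = -28 + 2 \left(3 + 12\right) = -28 + 2 \cdot 15 = -28 + 30 = 2$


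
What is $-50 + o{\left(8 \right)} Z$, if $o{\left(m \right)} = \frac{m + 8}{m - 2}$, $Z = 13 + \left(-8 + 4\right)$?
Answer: $-26$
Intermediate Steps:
$Z = 9$ ($Z = 13 - 4 = 9$)
$o{\left(m \right)} = \frac{8 + m}{-2 + m}$
$-50 + o{\left(8 \right)} Z = -50 + \frac{8 + 8}{-2 + 8} \cdot 9 = -50 + \frac{1}{6} \cdot 16 \cdot 9 = -50 + \frac{8}{3} \cdot 9 = -50 + 24 = -26$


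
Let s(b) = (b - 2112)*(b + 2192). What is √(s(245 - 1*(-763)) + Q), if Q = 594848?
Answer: 4*I*√183622 ≈ 1714.0*I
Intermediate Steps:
s(b) = (-2112 + b)*(2192 + b)
√(s(245 - 1*(-763)) + Q) = √((-4629504 + (245 - 1*(-763))² + 80*(245 - 1*(-763))) + 594848) = √((-4629504 + (245 + 763)² + 80*(245 + 763)) + 594848) = √((-4629504 + 1008² + 80*1008) + 594848) = √((-4629504 + 1016064 + 80640) + 594848) = √(-3532800 + 594848) = √(-2937952) = 4*I*√183622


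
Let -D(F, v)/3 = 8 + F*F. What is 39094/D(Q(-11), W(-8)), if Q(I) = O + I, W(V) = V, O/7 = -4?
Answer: -3554/417 ≈ -8.5228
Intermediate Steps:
O = -28 (O = 7*(-4) = -28)
Q(I) = -28 + I
D(F, v) = -24 - 3*F² (D(F, v) = -3*(8 + F*F) = -3*(8 + F²) = -24 - 3*F²)
39094/D(Q(-11), W(-8)) = 39094/(-24 - 3*(-28 - 11)²) = 39094/(-24 - 3*(-39)²) = 39094/(-24 - 3*1521) = 39094/(-24 - 4563) = 39094/(-4587) = 39094*(-1/4587) = -3554/417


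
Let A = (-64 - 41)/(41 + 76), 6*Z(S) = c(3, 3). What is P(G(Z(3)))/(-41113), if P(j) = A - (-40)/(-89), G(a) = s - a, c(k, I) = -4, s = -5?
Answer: 4675/142703223 ≈ 3.2760e-5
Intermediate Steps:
Z(S) = -⅔ (Z(S) = (⅙)*(-4) = -⅔)
A = -35/39 (A = -105/117 = -105*1/117 = -35/39 ≈ -0.89744)
G(a) = -5 - a
P(j) = -4675/3471 (P(j) = -35/39 - (-40)/(-89) = -35/39 - (-40)*(-1)/89 = -35/39 - 1*40/89 = -35/39 - 40/89 = -4675/3471)
P(G(Z(3)))/(-41113) = -4675/3471/(-41113) = -4675/3471*(-1/41113) = 4675/142703223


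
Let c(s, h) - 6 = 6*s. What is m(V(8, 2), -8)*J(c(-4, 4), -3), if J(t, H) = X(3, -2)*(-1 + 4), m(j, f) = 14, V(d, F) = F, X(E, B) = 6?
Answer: 252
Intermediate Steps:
c(s, h) = 6 + 6*s
J(t, H) = 18 (J(t, H) = 6*(-1 + 4) = 6*3 = 18)
m(V(8, 2), -8)*J(c(-4, 4), -3) = 14*18 = 252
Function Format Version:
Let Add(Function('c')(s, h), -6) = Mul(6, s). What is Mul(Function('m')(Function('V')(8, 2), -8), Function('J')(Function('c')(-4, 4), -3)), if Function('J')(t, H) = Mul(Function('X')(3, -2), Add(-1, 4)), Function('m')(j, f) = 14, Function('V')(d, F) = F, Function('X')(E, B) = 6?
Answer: 252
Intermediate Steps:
Function('c')(s, h) = Add(6, Mul(6, s))
Function('J')(t, H) = 18 (Function('J')(t, H) = Mul(6, Add(-1, 4)) = Mul(6, 3) = 18)
Mul(Function('m')(Function('V')(8, 2), -8), Function('J')(Function('c')(-4, 4), -3)) = Mul(14, 18) = 252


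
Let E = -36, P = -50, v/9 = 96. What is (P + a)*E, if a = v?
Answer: -29304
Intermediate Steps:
v = 864 (v = 9*96 = 864)
a = 864
(P + a)*E = (-50 + 864)*(-36) = 814*(-36) = -29304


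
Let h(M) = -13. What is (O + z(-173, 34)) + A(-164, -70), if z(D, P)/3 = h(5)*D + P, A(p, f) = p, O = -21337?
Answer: -14652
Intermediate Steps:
z(D, P) = -39*D + 3*P (z(D, P) = 3*(-13*D + P) = 3*(P - 13*D) = -39*D + 3*P)
(O + z(-173, 34)) + A(-164, -70) = (-21337 + (-39*(-173) + 3*34)) - 164 = (-21337 + (6747 + 102)) - 164 = (-21337 + 6849) - 164 = -14488 - 164 = -14652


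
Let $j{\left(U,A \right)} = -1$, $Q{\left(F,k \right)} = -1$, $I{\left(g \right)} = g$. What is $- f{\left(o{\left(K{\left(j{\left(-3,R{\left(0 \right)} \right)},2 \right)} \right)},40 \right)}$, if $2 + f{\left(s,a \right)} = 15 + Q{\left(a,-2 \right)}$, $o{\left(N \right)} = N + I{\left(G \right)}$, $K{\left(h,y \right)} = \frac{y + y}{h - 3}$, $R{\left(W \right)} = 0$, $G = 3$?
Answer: $-12$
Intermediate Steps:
$K{\left(h,y \right)} = \frac{2 y}{-3 + h}$
$o{\left(N \right)} = 3 + N$ ($o{\left(N \right)} = N + 3 = 3 + N$)
$f{\left(s,a \right)} = 12$ ($f{\left(s,a \right)} = -2 + \left(15 - 1\right) = -2 + 14 = 12$)
$- f{\left(o{\left(K{\left(j{\left(-3,R{\left(0 \right)} \right)},2 \right)} \right)},40 \right)} = \left(-1\right) 12 = -12$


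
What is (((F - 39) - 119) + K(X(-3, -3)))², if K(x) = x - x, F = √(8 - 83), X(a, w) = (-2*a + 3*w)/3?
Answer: 24889 - 1580*I*√3 ≈ 24889.0 - 2736.6*I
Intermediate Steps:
X(a, w) = w - 2*a/3 (X(a, w) = (-2*a + 3*w)*(⅓) = w - 2*a/3)
F = 5*I*√3 (F = √(-75) = 5*I*√3 ≈ 8.6602*I)
K(x) = 0
(((F - 39) - 119) + K(X(-3, -3)))² = (((5*I*√3 - 39) - 119) + 0)² = (((-39 + 5*I*√3) - 119) + 0)² = ((-158 + 5*I*√3) + 0)² = (-158 + 5*I*√3)²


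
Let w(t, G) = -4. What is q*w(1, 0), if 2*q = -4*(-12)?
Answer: -96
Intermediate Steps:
q = 24 (q = (-4*(-12))/2 = (½)*48 = 24)
q*w(1, 0) = 24*(-4) = -96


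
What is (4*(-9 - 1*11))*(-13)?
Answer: 1040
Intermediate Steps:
(4*(-9 - 1*11))*(-13) = (4*(-9 - 11))*(-13) = (4*(-20))*(-13) = -80*(-13) = 1040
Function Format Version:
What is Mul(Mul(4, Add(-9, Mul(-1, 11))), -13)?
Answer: 1040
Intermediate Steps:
Mul(Mul(4, Add(-9, Mul(-1, 11))), -13) = Mul(Mul(4, Add(-9, -11)), -13) = Mul(Mul(4, -20), -13) = Mul(-80, -13) = 1040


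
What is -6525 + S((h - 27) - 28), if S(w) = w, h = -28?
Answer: -6608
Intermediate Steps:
-6525 + S((h - 27) - 28) = -6525 + ((-28 - 27) - 28) = -6525 + (-55 - 28) = -6525 - 83 = -6608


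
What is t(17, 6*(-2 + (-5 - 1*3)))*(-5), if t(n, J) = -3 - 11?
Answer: 70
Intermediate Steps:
t(n, J) = -14
t(17, 6*(-2 + (-5 - 1*3)))*(-5) = -14*(-5) = 70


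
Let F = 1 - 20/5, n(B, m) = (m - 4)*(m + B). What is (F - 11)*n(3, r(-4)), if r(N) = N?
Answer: -112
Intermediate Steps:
n(B, m) = (-4 + m)*(B + m)
F = -3 (F = 1 - 20/5 = 1 - 4*1 = 1 - 4 = -3)
(F - 11)*n(3, r(-4)) = (-3 - 11)*((-4)² - 4*3 - 4*(-4) + 3*(-4)) = -14*(16 - 12 + 16 - 12) = -14*8 = -112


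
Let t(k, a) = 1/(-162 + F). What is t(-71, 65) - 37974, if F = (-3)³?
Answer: -7177087/189 ≈ -37974.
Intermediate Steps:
F = -27
t(k, a) = -1/189 (t(k, a) = 1/(-162 - 27) = 1/(-189) = -1/189)
t(-71, 65) - 37974 = -1/189 - 37974 = -7177087/189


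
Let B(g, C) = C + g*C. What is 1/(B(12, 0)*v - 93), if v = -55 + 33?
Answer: -1/93 ≈ -0.010753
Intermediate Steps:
v = -22
B(g, C) = C + C*g
1/(B(12, 0)*v - 93) = 1/((0*(1 + 12))*(-22) - 93) = 1/((0*13)*(-22) - 93) = 1/(0*(-22) - 93) = 1/(0 - 93) = 1/(-93) = -1/93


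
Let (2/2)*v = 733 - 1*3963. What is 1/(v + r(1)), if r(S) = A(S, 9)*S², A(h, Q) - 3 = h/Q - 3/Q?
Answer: -9/29045 ≈ -0.00030986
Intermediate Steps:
v = -3230 (v = 733 - 1*3963 = 733 - 3963 = -3230)
A(h, Q) = 3 - 3/Q + h/Q (A(h, Q) = 3 + (h/Q - 3/Q) = 3 + (-3/Q + h/Q) = 3 - 3/Q + h/Q)
r(S) = S²*(8/3 + S/9) (r(S) = ((-3 + S + 3*9)/9)*S² = ((-3 + S + 27)/9)*S² = ((24 + S)/9)*S² = (8/3 + S/9)*S² = S²*(8/3 + S/9))
1/(v + r(1)) = 1/(-3230 + (⅑)*1²*(24 + 1)) = 1/(-3230 + (⅑)*1*25) = 1/(-3230 + 25/9) = 1/(-29045/9) = -9/29045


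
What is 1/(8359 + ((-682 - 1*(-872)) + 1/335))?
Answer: 335/2863916 ≈ 0.00011697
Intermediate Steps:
1/(8359 + ((-682 - 1*(-872)) + 1/335)) = 1/(8359 + ((-682 + 872) + 1/335)) = 1/(8359 + (190 + 1/335)) = 1/(8359 + 63651/335) = 1/(2863916/335) = 335/2863916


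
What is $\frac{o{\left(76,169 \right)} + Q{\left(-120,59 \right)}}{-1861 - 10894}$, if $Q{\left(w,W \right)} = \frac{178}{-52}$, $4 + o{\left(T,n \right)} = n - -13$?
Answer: $- \frac{4539}{331630} \approx -0.013687$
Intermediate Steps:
$o{\left(T,n \right)} = 9 + n$ ($o{\left(T,n \right)} = -4 + \left(n - -13\right) = -4 + \left(n + 13\right) = -4 + \left(13 + n\right) = 9 + n$)
$Q{\left(w,W \right)} = - \frac{89}{26}$ ($Q{\left(w,W \right)} = 178 \left(- \frac{1}{52}\right) = - \frac{89}{26}$)
$\frac{o{\left(76,169 \right)} + Q{\left(-120,59 \right)}}{-1861 - 10894} = \frac{\left(9 + 169\right) - \frac{89}{26}}{-1861 - 10894} = \frac{178 - \frac{89}{26}}{-12755} = \frac{4539}{26} \left(- \frac{1}{12755}\right) = - \frac{4539}{331630}$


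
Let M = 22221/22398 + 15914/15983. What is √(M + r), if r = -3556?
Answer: I*√50607104155211533314/119329078 ≈ 59.616*I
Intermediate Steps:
M = 237200005/119329078 (M = 22221*(1/22398) + 15914*(1/15983) = 7407/7466 + 15914/15983 = 237200005/119329078 ≈ 1.9878)
√(M + r) = √(237200005/119329078 - 3556) = √(-424097001363/119329078) = I*√50607104155211533314/119329078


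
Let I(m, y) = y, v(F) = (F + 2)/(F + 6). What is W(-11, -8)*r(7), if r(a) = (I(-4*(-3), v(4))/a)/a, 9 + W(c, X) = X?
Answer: -51/245 ≈ -0.20816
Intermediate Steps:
v(F) = (2 + F)/(6 + F)
W(c, X) = -9 + X
r(a) = 3/(5*a²) (r(a) = (((2 + 4)/(6 + 4))/a)/a = ((6/10)/a)/a = (((⅒)*6)/a)/a = (3/(5*a))/a = 3/(5*a²))
W(-11, -8)*r(7) = (-9 - 8)*((⅗)/7²) = -51/(5*49) = -17*3/245 = -51/245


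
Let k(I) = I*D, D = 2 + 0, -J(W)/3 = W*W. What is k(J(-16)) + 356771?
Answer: 355235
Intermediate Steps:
J(W) = -3*W² (J(W) = -3*W*W = -3*W²)
D = 2
k(I) = 2*I (k(I) = I*2 = 2*I)
k(J(-16)) + 356771 = 2*(-3*(-16)²) + 356771 = 2*(-3*256) + 356771 = 2*(-768) + 356771 = -1536 + 356771 = 355235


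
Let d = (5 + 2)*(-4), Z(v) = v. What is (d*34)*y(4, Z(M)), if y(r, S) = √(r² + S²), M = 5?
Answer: -952*√41 ≈ -6095.8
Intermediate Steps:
d = -28 (d = 7*(-4) = -28)
y(r, S) = √(S² + r²)
(d*34)*y(4, Z(M)) = (-28*34)*√(5² + 4²) = -952*√(25 + 16) = -952*√41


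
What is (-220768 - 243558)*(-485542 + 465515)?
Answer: 9299056802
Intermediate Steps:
(-220768 - 243558)*(-485542 + 465515) = -464326*(-20027) = 9299056802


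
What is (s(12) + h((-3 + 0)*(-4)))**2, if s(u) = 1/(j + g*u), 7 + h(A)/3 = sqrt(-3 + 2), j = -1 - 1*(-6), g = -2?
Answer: 156751/361 - 2400*I/19 ≈ 434.21 - 126.32*I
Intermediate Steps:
j = 5 (j = -1 + 6 = 5)
h(A) = -21 + 3*I (h(A) = -21 + 3*sqrt(-3 + 2) = -21 + 3*sqrt(-1) = -21 + 3*I)
s(u) = 1/(5 - 2*u)
(s(12) + h((-3 + 0)*(-4)))**2 = (-1/(-5 + 2*12) + (-21 + 3*I))**2 = (-1/(-5 + 24) + (-21 + 3*I))**2 = (-1/19 + (-21 + 3*I))**2 = (-400/19 + 3*I)**2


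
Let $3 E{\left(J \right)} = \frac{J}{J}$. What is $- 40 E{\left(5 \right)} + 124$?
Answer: $\frac{332}{3} \approx 110.67$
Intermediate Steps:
$E{\left(J \right)} = \frac{1}{3}$ ($E{\left(J \right)} = \frac{J \frac{1}{J}}{3} = \frac{1}{3} \cdot 1 = \frac{1}{3}$)
$- 40 E{\left(5 \right)} + 124 = \left(-40\right) \frac{1}{3} + 124 = - \frac{40}{3} + 124 = \frac{332}{3}$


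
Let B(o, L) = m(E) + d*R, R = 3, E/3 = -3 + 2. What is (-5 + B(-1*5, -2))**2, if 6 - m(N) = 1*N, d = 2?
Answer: 100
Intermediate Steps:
E = -3 (E = 3*(-3 + 2) = 3*(-1) = -3)
m(N) = 6 - N
B(o, L) = 15 (B(o, L) = (6 - 1*(-3)) + 2*3 = (6 + 3) + 6 = 9 + 6 = 15)
(-5 + B(-1*5, -2))**2 = (-5 + 15)**2 = 10**2 = 100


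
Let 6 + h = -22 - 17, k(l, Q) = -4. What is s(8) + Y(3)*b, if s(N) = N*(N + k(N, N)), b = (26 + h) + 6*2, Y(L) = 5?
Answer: -3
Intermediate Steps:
h = -45 (h = -6 + (-22 - 17) = -6 - 39 = -45)
b = -7 (b = (26 - 45) + 6*2 = -19 + 12 = -7)
s(N) = N*(-4 + N) (s(N) = N*(N - 4) = N*(-4 + N))
s(8) + Y(3)*b = 8*(-4 + 8) + 5*(-7) = 8*4 - 35 = 32 - 35 = -3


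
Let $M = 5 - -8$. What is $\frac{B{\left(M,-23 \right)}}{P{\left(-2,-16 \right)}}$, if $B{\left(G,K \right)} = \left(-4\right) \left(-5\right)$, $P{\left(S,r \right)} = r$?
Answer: $- \frac{5}{4} \approx -1.25$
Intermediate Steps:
$M = 13$ ($M = 5 + 8 = 13$)
$B{\left(G,K \right)} = 20$
$\frac{B{\left(M,-23 \right)}}{P{\left(-2,-16 \right)}} = \frac{20}{-16} = 20 \left(- \frac{1}{16}\right) = - \frac{5}{4}$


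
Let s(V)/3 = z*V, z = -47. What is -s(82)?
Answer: 11562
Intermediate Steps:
s(V) = -141*V (s(V) = 3*(-47*V) = -141*V)
-s(82) = -(-141)*82 = -1*(-11562) = 11562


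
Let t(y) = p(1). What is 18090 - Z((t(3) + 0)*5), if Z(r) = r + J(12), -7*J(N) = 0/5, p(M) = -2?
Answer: 18100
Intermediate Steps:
t(y) = -2
J(N) = 0 (J(N) = -0/5 = -1/7*0 = 0)
Z(r) = r (Z(r) = r + 0 = r)
18090 - Z((t(3) + 0)*5) = 18090 - (-2 + 0)*5 = 18090 - (-2)*5 = 18090 - 1*(-10) = 18090 + 10 = 18100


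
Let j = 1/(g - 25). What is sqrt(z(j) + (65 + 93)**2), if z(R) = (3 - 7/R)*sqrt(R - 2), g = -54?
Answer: 2*sqrt(38950081 + 10981*I*sqrt(12561))/79 ≈ 158.02 + 2.4958*I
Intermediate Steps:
j = -1/79 (j = 1/(-54 - 25) = 1/(-79) = -1/79 ≈ -0.012658)
z(R) = sqrt(-2 + R)*(3 - 7/R) (z(R) = (3 - 7/R)*sqrt(-2 + R) = sqrt(-2 + R)*(3 - 7/R))
sqrt(z(j) + (65 + 93)**2) = sqrt(sqrt(-2 - 1/79)*(-7 + 3*(-1/79))/(-1/79) + (65 + 93)**2) = sqrt(-79*sqrt(-159/79)*(-7 - 3/79) + 158**2) = sqrt(-79*I*sqrt(12561)/79*(-556/79) + 24964) = sqrt(556*I*sqrt(12561)/79 + 24964) = sqrt(24964 + 556*I*sqrt(12561)/79)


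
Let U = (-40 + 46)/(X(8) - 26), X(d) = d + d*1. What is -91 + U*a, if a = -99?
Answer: -158/5 ≈ -31.600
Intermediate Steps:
X(d) = 2*d (X(d) = d + d = 2*d)
U = -⅗ (U = (-40 + 46)/(2*8 - 26) = 6/(16 - 26) = 6/(-10) = 6*(-⅒) = -⅗ ≈ -0.60000)
-91 + U*a = -91 - ⅗*(-99) = -91 + 297/5 = -158/5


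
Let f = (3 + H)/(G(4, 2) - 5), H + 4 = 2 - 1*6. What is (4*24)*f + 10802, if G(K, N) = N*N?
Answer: 11282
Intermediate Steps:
G(K, N) = N²
H = -8 (H = -4 + (2 - 1*6) = -4 + (2 - 6) = -4 - 4 = -8)
f = 5 (f = (3 - 8)/(2² - 5) = -5/(4 - 5) = -5/(-1) = -1*(-5) = 5)
(4*24)*f + 10802 = (4*24)*5 + 10802 = 96*5 + 10802 = 480 + 10802 = 11282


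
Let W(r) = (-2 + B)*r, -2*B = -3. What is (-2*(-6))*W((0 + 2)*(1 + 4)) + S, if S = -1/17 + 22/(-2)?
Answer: -1208/17 ≈ -71.059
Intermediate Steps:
B = 3/2 (B = -½*(-3) = 3/2 ≈ 1.5000)
S = -188/17 (S = -1*1/17 + 22*(-½) = -1/17 - 11 = -188/17 ≈ -11.059)
W(r) = -r/2 (W(r) = (-2 + 3/2)*r = -r/2)
(-2*(-6))*W((0 + 2)*(1 + 4)) + S = (-2*(-6))*(-(0 + 2)*(1 + 4)/2) - 188/17 = 12*(-5) - 188/17 = -60 - 188/17 = -1208/17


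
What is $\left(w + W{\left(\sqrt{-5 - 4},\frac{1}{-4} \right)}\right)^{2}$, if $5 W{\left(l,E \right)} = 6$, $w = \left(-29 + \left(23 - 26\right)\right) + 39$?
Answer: $\frac{1681}{25} \approx 67.24$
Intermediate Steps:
$w = 7$ ($w = \left(-29 - 3\right) + 39 = -32 + 39 = 7$)
$W{\left(l,E \right)} = \frac{6}{5}$ ($W{\left(l,E \right)} = \frac{1}{5} \cdot 6 = \frac{6}{5}$)
$\left(w + W{\left(\sqrt{-5 - 4},\frac{1}{-4} \right)}\right)^{2} = \left(7 + \frac{6}{5}\right)^{2} = \left(\frac{41}{5}\right)^{2} = \frac{1681}{25}$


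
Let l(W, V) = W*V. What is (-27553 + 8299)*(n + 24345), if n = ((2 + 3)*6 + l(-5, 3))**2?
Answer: -473070780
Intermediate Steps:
l(W, V) = V*W
n = 225 (n = ((2 + 3)*6 + 3*(-5))**2 = (5*6 - 15)**2 = (30 - 15)**2 = 15**2 = 225)
(-27553 + 8299)*(n + 24345) = (-27553 + 8299)*(225 + 24345) = -19254*24570 = -473070780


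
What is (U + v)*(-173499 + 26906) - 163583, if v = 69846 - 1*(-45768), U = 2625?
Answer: -17333173310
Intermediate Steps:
v = 115614 (v = 69846 + 45768 = 115614)
(U + v)*(-173499 + 26906) - 163583 = (2625 + 115614)*(-173499 + 26906) - 163583 = 118239*(-146593) - 163583 = -17333009727 - 163583 = -17333173310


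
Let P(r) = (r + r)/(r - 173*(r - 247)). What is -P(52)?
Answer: -8/2599 ≈ -0.0030781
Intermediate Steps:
P(r) = 2*r/(42731 - 172*r) (P(r) = (2*r)/(r - 173*(-247 + r)) = (2*r)/(r + (42731 - 173*r)) = (2*r)/(42731 - 172*r) = 2*r/(42731 - 172*r))
-P(52) = -(-2)*52/(-42731 + 172*52) = -(-2)*52/(-42731 + 8944) = -(-2)*52/(-33787) = -(-2)*52*(-1)/33787 = -1*8/2599 = -8/2599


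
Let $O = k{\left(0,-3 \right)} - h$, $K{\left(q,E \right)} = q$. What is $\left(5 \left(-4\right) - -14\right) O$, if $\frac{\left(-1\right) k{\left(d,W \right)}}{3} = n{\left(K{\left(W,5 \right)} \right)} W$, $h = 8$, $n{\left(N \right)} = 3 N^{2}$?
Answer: $-1410$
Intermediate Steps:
$k{\left(d,W \right)} = - 9 W^{3}$ ($k{\left(d,W \right)} = - 3 \cdot 3 W^{2} W = - 3 \cdot 3 W^{3} = - 9 W^{3}$)
$O = 235$ ($O = - 9 \left(-3\right)^{3} - 8 = \left(-9\right) \left(-27\right) - 8 = 243 - 8 = 235$)
$\left(5 \left(-4\right) - -14\right) O = \left(5 \left(-4\right) - -14\right) 235 = \left(-20 + 14\right) 235 = \left(-6\right) 235 = -1410$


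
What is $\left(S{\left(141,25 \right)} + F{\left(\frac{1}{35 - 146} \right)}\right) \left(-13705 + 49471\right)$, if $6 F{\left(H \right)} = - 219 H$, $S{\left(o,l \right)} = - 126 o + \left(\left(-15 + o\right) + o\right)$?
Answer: $- \frac{23156726505}{37} \approx -6.2586 \cdot 10^{8}$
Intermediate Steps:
$S{\left(o,l \right)} = -15 - 124 o$ ($S{\left(o,l \right)} = - 126 o + \left(-15 + 2 o\right) = -15 - 124 o$)
$F{\left(H \right)} = - \frac{73 H}{2}$ ($F{\left(H \right)} = \frac{\left(-219\right) H}{6} = - \frac{73 H}{2}$)
$\left(S{\left(141,25 \right)} + F{\left(\frac{1}{35 - 146} \right)}\right) \left(-13705 + 49471\right) = \left(\left(-15 - 17484\right) - \frac{73}{2 \left(35 - 146\right)}\right) \left(-13705 + 49471\right) = \left(\left(-15 - 17484\right) - \frac{73}{2 \left(-111\right)}\right) 35766 = \left(-17499 - - \frac{73}{222}\right) 35766 = \left(-17499 + \frac{73}{222}\right) 35766 = \left(- \frac{3884705}{222}\right) 35766 = - \frac{23156726505}{37}$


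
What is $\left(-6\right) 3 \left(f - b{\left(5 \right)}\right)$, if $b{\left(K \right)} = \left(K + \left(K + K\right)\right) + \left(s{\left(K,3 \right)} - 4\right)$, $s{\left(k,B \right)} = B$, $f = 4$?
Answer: $180$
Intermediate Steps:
$b{\left(K \right)} = -1 + 3 K$ ($b{\left(K \right)} = \left(K + \left(K + K\right)\right) + \left(3 - 4\right) = \left(K + 2 K\right) + \left(3 - 4\right) = 3 K - 1 = -1 + 3 K$)
$\left(-6\right) 3 \left(f - b{\left(5 \right)}\right) = \left(-6\right) 3 \left(4 - \left(-1 + 3 \cdot 5\right)\right) = - 18 \left(4 - \left(-1 + 15\right)\right) = - 18 \left(4 - 14\right) = \left(-18\right) \left(-10\right) = 180$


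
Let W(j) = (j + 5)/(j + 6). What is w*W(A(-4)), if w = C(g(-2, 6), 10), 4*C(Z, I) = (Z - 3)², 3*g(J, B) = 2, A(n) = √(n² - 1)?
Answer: 35/36 + 7*√15/108 ≈ 1.2232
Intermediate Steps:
A(n) = √(-1 + n²)
g(J, B) = ⅔ (g(J, B) = (⅓)*2 = ⅔)
C(Z, I) = (-3 + Z)²/4 (C(Z, I) = (Z - 3)²/4 = (-3 + Z)²/4)
W(j) = (5 + j)/(6 + j)
w = 49/36 (w = (-3 + ⅔)²/4 = (-7/3)²/4 = (¼)*(49/9) = 49/36 ≈ 1.3611)
w*W(A(-4)) = 49*((5 + √(-1 + (-4)²))/(6 + √(-1 + (-4)²)))/36 = 49*((5 + √(-1 + 16))/(6 + √(-1 + 16)))/36 = 49*((5 + √15)/(6 + √15))/36 = 49*(5 + √15)/(36*(6 + √15))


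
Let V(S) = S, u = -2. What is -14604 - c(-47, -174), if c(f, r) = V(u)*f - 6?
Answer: -14692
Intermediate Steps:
c(f, r) = -6 - 2*f (c(f, r) = -2*f - 6 = -6 - 2*f)
-14604 - c(-47, -174) = -14604 - (-6 - 2*(-47)) = -14604 - (-6 + 94) = -14604 - 1*88 = -14604 - 88 = -14692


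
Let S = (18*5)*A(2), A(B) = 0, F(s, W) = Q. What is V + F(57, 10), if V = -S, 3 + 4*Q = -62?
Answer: -65/4 ≈ -16.250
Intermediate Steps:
Q = -65/4 (Q = -3/4 + (1/4)*(-62) = -3/4 - 31/2 = -65/4 ≈ -16.250)
F(s, W) = -65/4
S = 0 (S = (18*5)*0 = 90*0 = 0)
V = 0 (V = -1*0 = 0)
V + F(57, 10) = 0 - 65/4 = -65/4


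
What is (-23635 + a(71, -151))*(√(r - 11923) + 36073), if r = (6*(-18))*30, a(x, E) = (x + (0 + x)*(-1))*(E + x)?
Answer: -852585355 - 23635*I*√15163 ≈ -8.5259e+8 - 2.9104e+6*I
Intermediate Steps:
a(x, E) = 0 (a(x, E) = (x + x*(-1))*(E + x) = (x - x)*(E + x) = 0*(E + x) = 0)
r = -3240 (r = -108*30 = -3240)
(-23635 + a(71, -151))*(√(r - 11923) + 36073) = (-23635 + 0)*(√(-3240 - 11923) + 36073) = -23635*(√(-15163) + 36073) = -23635*(I*√15163 + 36073) = -23635*(36073 + I*√15163) = -852585355 - 23635*I*√15163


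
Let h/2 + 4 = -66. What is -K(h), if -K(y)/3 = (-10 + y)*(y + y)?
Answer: 126000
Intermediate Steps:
h = -140 (h = -8 + 2*(-66) = -8 - 132 = -140)
K(y) = -6*y*(-10 + y) (K(y) = -3*(-10 + y)*(y + y) = -3*(-10 + y)*2*y = -6*y*(-10 + y))
-K(h) = -6*(-140)*(10 - 1*(-140)) = -6*(-140)*(10 + 140) = -6*(-140)*150 = -1*(-126000) = 126000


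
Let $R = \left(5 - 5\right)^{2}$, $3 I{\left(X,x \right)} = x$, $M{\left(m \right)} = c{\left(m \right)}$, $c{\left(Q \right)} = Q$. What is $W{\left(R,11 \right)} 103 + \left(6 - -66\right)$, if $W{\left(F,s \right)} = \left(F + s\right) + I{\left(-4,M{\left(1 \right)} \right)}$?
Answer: $\frac{3718}{3} \approx 1239.3$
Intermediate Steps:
$M{\left(m \right)} = m$
$I{\left(X,x \right)} = \frac{x}{3}$
$R = 0$ ($R = 0^{2} = 0$)
$W{\left(F,s \right)} = \frac{1}{3} + F + s$ ($W{\left(F,s \right)} = \left(F + s\right) + \frac{1}{3} \cdot 1 = \left(F + s\right) + \frac{1}{3} = \frac{1}{3} + F + s$)
$W{\left(R,11 \right)} 103 + \left(6 - -66\right) = \left(\frac{1}{3} + 0 + 11\right) 103 + \left(6 - -66\right) = \frac{34}{3} \cdot 103 + \left(6 + 66\right) = \frac{3502}{3} + 72 = \frac{3718}{3}$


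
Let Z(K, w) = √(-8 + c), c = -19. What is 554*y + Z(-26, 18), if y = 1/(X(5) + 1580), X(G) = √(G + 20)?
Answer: 554/1585 + 3*I*√3 ≈ 0.34953 + 5.1962*I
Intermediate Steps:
Z(K, w) = 3*I*√3 (Z(K, w) = √(-8 - 19) = √(-27) = 3*I*√3)
X(G) = √(20 + G)
y = 1/1585 (y = 1/(√(20 + 5) + 1580) = 1/(√25 + 1580) = 1/(5 + 1580) = 1/1585 ≈ 0.00063092)
554*y + Z(-26, 18) = 554*(1/1585) + 3*I*√3 = 554/1585 + 3*I*√3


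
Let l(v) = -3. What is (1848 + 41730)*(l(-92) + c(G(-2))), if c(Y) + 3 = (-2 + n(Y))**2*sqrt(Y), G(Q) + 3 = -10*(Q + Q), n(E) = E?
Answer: -261468 + 53383050*sqrt(37) ≈ 3.2445e+8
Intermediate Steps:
G(Q) = -3 - 20*Q (G(Q) = -3 - 10*(Q + Q) = -3 - 20*Q)
c(Y) = -3 + sqrt(Y)*(-2 + Y)**2 (c(Y) = -3 + (-2 + Y)**2*sqrt(Y) = -3 + sqrt(Y)*(-2 + Y)**2)
(1848 + 41730)*(l(-92) + c(G(-2))) = (1848 + 41730)*(-3 + (-3 + sqrt(-3 - 20*(-2))*(-2 + (-3 - 20*(-2)))**2)) = 43578*(-3 + (-3 + sqrt(-3 + 40)*(-2 + (-3 + 40))**2)) = 43578*(-3 + (-3 + sqrt(37)*(-2 + 37)**2)) = 43578*(-3 + (-3 + sqrt(37)*35**2)) = 43578*(-3 + (-3 + sqrt(37)*1225)) = 43578*(-3 + (-3 + 1225*sqrt(37))) = 43578*(-6 + 1225*sqrt(37)) = -261468 + 53383050*sqrt(37)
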